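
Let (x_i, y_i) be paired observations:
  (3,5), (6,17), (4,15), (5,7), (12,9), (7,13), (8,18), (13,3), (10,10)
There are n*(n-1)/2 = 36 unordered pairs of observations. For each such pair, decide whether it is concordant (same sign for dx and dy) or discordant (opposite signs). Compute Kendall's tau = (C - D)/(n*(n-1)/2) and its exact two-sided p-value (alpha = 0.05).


Step 1: Enumerate the 36 unordered pairs (i,j) with i<j and classify each by sign(x_j-x_i) * sign(y_j-y_i).
  (1,2):dx=+3,dy=+12->C; (1,3):dx=+1,dy=+10->C; (1,4):dx=+2,dy=+2->C; (1,5):dx=+9,dy=+4->C
  (1,6):dx=+4,dy=+8->C; (1,7):dx=+5,dy=+13->C; (1,8):dx=+10,dy=-2->D; (1,9):dx=+7,dy=+5->C
  (2,3):dx=-2,dy=-2->C; (2,4):dx=-1,dy=-10->C; (2,5):dx=+6,dy=-8->D; (2,6):dx=+1,dy=-4->D
  (2,7):dx=+2,dy=+1->C; (2,8):dx=+7,dy=-14->D; (2,9):dx=+4,dy=-7->D; (3,4):dx=+1,dy=-8->D
  (3,5):dx=+8,dy=-6->D; (3,6):dx=+3,dy=-2->D; (3,7):dx=+4,dy=+3->C; (3,8):dx=+9,dy=-12->D
  (3,9):dx=+6,dy=-5->D; (4,5):dx=+7,dy=+2->C; (4,6):dx=+2,dy=+6->C; (4,7):dx=+3,dy=+11->C
  (4,8):dx=+8,dy=-4->D; (4,9):dx=+5,dy=+3->C; (5,6):dx=-5,dy=+4->D; (5,7):dx=-4,dy=+9->D
  (5,8):dx=+1,dy=-6->D; (5,9):dx=-2,dy=+1->D; (6,7):dx=+1,dy=+5->C; (6,8):dx=+6,dy=-10->D
  (6,9):dx=+3,dy=-3->D; (7,8):dx=+5,dy=-15->D; (7,9):dx=+2,dy=-8->D; (8,9):dx=-3,dy=+7->D
Step 2: C = 16, D = 20, total pairs = 36.
Step 3: tau = (C - D)/(n(n-1)/2) = (16 - 20)/36 = -0.111111.
Step 4: Exact two-sided p-value (enumerate n! = 362880 permutations of y under H0): p = 0.761414.
Step 5: alpha = 0.05. fail to reject H0.

tau_b = -0.1111 (C=16, D=20), p = 0.761414, fail to reject H0.


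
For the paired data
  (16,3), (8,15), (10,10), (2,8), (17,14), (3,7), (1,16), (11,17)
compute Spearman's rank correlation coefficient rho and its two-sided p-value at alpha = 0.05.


Step 1: Rank x and y separately (midranks; no ties here).
rank(x): 16->7, 8->4, 10->5, 2->2, 17->8, 3->3, 1->1, 11->6
rank(y): 3->1, 15->6, 10->4, 8->3, 14->5, 7->2, 16->7, 17->8
Step 2: d_i = R_x(i) - R_y(i); compute d_i^2.
  (7-1)^2=36, (4-6)^2=4, (5-4)^2=1, (2-3)^2=1, (8-5)^2=9, (3-2)^2=1, (1-7)^2=36, (6-8)^2=4
sum(d^2) = 92.
Step 3: rho = 1 - 6*92 / (8*(8^2 - 1)) = 1 - 552/504 = -0.095238.
Step 4: Under H0, t = rho * sqrt((n-2)/(1-rho^2)) = -0.2343 ~ t(6).
Step 5: Two-sided p-value from the t-distribution with 6 df = 0.822505.
Step 6: alpha = 0.05. fail to reject H0.

rho = -0.0952, p = 0.822505, fail to reject H0 at alpha = 0.05.


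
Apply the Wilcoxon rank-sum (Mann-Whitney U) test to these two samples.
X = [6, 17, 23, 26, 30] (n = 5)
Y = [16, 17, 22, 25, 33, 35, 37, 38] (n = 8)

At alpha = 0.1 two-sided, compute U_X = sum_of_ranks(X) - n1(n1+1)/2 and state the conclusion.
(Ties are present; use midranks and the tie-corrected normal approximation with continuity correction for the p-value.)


Step 1: Combine and sort all 13 observations; assign midranks.
sorted (value, group): (6,X), (16,Y), (17,X), (17,Y), (22,Y), (23,X), (25,Y), (26,X), (30,X), (33,Y), (35,Y), (37,Y), (38,Y)
ranks: 6->1, 16->2, 17->3.5, 17->3.5, 22->5, 23->6, 25->7, 26->8, 30->9, 33->10, 35->11, 37->12, 38->13
Step 2: Rank sum for X: R1 = 1 + 3.5 + 6 + 8 + 9 = 27.5.
Step 3: U_X = R1 - n1(n1+1)/2 = 27.5 - 5*6/2 = 27.5 - 15 = 12.5.
       U_Y = n1*n2 - U_X = 40 - 12.5 = 27.5.
Step 4: Ties are present, so use the tie-corrected normal approximation (with continuity correction) for the p-value.
Step 5: p-value = 0.304842; compare to alpha = 0.1. fail to reject H0.

U_X = 12.5, p = 0.304842, fail to reject H0 at alpha = 0.1.


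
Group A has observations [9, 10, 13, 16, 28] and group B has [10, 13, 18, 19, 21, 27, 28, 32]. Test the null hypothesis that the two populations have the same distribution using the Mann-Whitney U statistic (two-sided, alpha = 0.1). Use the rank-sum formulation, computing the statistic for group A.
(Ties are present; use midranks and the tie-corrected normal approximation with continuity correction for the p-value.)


Step 1: Combine and sort all 13 observations; assign midranks.
sorted (value, group): (9,X), (10,X), (10,Y), (13,X), (13,Y), (16,X), (18,Y), (19,Y), (21,Y), (27,Y), (28,X), (28,Y), (32,Y)
ranks: 9->1, 10->2.5, 10->2.5, 13->4.5, 13->4.5, 16->6, 18->7, 19->8, 21->9, 27->10, 28->11.5, 28->11.5, 32->13
Step 2: Rank sum for X: R1 = 1 + 2.5 + 4.5 + 6 + 11.5 = 25.5.
Step 3: U_X = R1 - n1(n1+1)/2 = 25.5 - 5*6/2 = 25.5 - 15 = 10.5.
       U_Y = n1*n2 - U_X = 40 - 10.5 = 29.5.
Step 4: Ties are present, so use the tie-corrected normal approximation (with continuity correction) for the p-value.
Step 5: p-value = 0.185859; compare to alpha = 0.1. fail to reject H0.

U_X = 10.5, p = 0.185859, fail to reject H0 at alpha = 0.1.


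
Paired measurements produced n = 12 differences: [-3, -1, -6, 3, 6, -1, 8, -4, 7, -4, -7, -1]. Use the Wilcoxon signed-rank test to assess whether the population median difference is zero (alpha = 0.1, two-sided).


Step 1: Drop any zero differences (none here) and take |d_i|.
|d| = [3, 1, 6, 3, 6, 1, 8, 4, 7, 4, 7, 1]
Step 2: Midrank |d_i| (ties get averaged ranks).
ranks: |3|->4.5, |1|->2, |6|->8.5, |3|->4.5, |6|->8.5, |1|->2, |8|->12, |4|->6.5, |7|->10.5, |4|->6.5, |7|->10.5, |1|->2
Step 3: Attach original signs; sum ranks with positive sign and with negative sign.
W+ = 4.5 + 8.5 + 12 + 10.5 = 35.5
W- = 4.5 + 2 + 8.5 + 2 + 6.5 + 6.5 + 10.5 + 2 = 42.5
(Check: W+ + W- = 78 should equal n(n+1)/2 = 78.)
Step 4: Test statistic W = min(W+, W-) = 35.5.
Step 5: Ties in |d|, so use the tie-corrected normal approximation.
        E[W] = n(n+1)/4 = 12*13/4 = 39.
        Tie groups: |d|=1 (t=3), |d|=3 (t=2), |d|=4 (t=2), |d|=6 (t=2), |d|=7 (t=2); sum(t^3 - t) = 48.
        Var[W] = n(n+1)(2n+1)/24 - sum(t^3-t)/48 = 3900/24 - 48/48 = 161.5.
        z = (W - E[W]) / sqrt(Var[W]) = (35.5 - 39) / 12.7083 = -0.2754.
        Two-sided p = 2*Phi(z) = 0.783000.
Step 6: alpha = 0.1. fail to reject H0.

W+ = 35.5, W- = 42.5, W = min = 35.5, p = 0.783000, fail to reject H0.


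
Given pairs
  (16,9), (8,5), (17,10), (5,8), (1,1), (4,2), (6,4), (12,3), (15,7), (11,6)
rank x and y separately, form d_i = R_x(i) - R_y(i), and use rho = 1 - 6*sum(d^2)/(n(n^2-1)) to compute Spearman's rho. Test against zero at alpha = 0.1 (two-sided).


Step 1: Rank x and y separately (midranks; no ties here).
rank(x): 16->9, 8->5, 17->10, 5->3, 1->1, 4->2, 6->4, 12->7, 15->8, 11->6
rank(y): 9->9, 5->5, 10->10, 8->8, 1->1, 2->2, 4->4, 3->3, 7->7, 6->6
Step 2: d_i = R_x(i) - R_y(i); compute d_i^2.
  (9-9)^2=0, (5-5)^2=0, (10-10)^2=0, (3-8)^2=25, (1-1)^2=0, (2-2)^2=0, (4-4)^2=0, (7-3)^2=16, (8-7)^2=1, (6-6)^2=0
sum(d^2) = 42.
Step 3: rho = 1 - 6*42 / (10*(10^2 - 1)) = 1 - 252/990 = 0.745455.
Step 4: Under H0, t = rho * sqrt((n-2)/(1-rho^2)) = 3.1632 ~ t(8).
Step 5: Two-sided p-value from the t-distribution with 8 df = 0.013330.
Step 6: alpha = 0.1. reject H0.

rho = 0.7455, p = 0.013330, reject H0 at alpha = 0.1.


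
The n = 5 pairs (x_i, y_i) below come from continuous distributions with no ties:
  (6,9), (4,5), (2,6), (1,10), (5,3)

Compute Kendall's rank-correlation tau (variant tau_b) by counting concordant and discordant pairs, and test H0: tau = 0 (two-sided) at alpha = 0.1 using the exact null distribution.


Step 1: Enumerate the 10 unordered pairs (i,j) with i<j and classify each by sign(x_j-x_i) * sign(y_j-y_i).
  (1,2):dx=-2,dy=-4->C; (1,3):dx=-4,dy=-3->C; (1,4):dx=-5,dy=+1->D; (1,5):dx=-1,dy=-6->C
  (2,3):dx=-2,dy=+1->D; (2,4):dx=-3,dy=+5->D; (2,5):dx=+1,dy=-2->D; (3,4):dx=-1,dy=+4->D
  (3,5):dx=+3,dy=-3->D; (4,5):dx=+4,dy=-7->D
Step 2: C = 3, D = 7, total pairs = 10.
Step 3: tau = (C - D)/(n(n-1)/2) = (3 - 7)/10 = -0.400000.
Step 4: Exact two-sided p-value (enumerate n! = 120 permutations of y under H0): p = 0.483333.
Step 5: alpha = 0.1. fail to reject H0.

tau_b = -0.4000 (C=3, D=7), p = 0.483333, fail to reject H0.


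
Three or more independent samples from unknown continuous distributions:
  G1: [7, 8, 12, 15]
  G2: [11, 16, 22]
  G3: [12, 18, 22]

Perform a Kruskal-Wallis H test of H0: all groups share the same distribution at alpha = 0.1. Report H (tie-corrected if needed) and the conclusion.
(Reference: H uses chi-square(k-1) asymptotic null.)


Step 1: Combine all N = 10 observations and assign midranks.
sorted (value, group, rank): (7,G1,1), (8,G1,2), (11,G2,3), (12,G1,4.5), (12,G3,4.5), (15,G1,6), (16,G2,7), (18,G3,8), (22,G2,9.5), (22,G3,9.5)
Step 2: Sum ranks within each group.
R_1 = 13.5 (n_1 = 4)
R_2 = 19.5 (n_2 = 3)
R_3 = 22 (n_3 = 3)
Step 3: H = 12/(N(N+1)) * sum(R_i^2/n_i) - 3(N+1)
     = 12/(10*11) * (13.5^2/4 + 19.5^2/3 + 22^2/3) - 3*11
     = 0.109091 * 333.646 - 33
     = 3.397727.
Step 4: Ties present; correction factor C = 1 - 12/(10^3 - 10) = 0.987879. Corrected H = 3.397727 / 0.987879 = 3.439417.
Step 5: Under H0, H ~ chi^2(2); p-value = 0.179118.
Step 6: alpha = 0.1. fail to reject H0.

H = 3.4394, df = 2, p = 0.179118, fail to reject H0.


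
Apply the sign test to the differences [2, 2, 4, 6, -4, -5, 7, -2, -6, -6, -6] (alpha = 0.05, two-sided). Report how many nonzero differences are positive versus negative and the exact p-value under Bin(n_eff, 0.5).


Step 1: Discard zero differences. Original n = 11; n_eff = number of nonzero differences = 11.
Nonzero differences (with sign): +2, +2, +4, +6, -4, -5, +7, -2, -6, -6, -6
Step 2: Count signs: positive = 5, negative = 6.
Step 3: Under H0: P(positive) = 0.5, so the number of positives S ~ Bin(11, 0.5).
Step 4: Two-sided exact p-value = sum of Bin(11,0.5) probabilities at or below the observed probability = 1.000000.
Step 5: alpha = 0.05. fail to reject H0.

n_eff = 11, pos = 5, neg = 6, p = 1.000000, fail to reject H0.


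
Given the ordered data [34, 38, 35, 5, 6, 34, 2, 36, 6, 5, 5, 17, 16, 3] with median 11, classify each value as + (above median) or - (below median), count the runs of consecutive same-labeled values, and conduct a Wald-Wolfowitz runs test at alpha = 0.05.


Step 1: Compute median = 11; label A = above, B = below.
Labels in order: AAABBABABBBAAB  (n_A = 7, n_B = 7)
Step 2: Count runs R = 8.
Step 3: Under H0 (random ordering), E[R] = 2*n_A*n_B/(n_A+n_B) + 1 = 2*7*7/14 + 1 = 8.0000.
        Var[R] = 2*n_A*n_B*(2*n_A*n_B - n_A - n_B) / ((n_A+n_B)^2 * (n_A+n_B-1)) = 8232/2548 = 3.2308.
        SD[R] = 1.7974.
Step 4: R = E[R], so z = 0 with no continuity correction.
Step 5: Two-sided p-value via normal approximation = 2*(1 - Phi(|z|)) = 1.000000.
Step 6: alpha = 0.05. fail to reject H0.

R = 8, z = 0.0000, p = 1.000000, fail to reject H0.


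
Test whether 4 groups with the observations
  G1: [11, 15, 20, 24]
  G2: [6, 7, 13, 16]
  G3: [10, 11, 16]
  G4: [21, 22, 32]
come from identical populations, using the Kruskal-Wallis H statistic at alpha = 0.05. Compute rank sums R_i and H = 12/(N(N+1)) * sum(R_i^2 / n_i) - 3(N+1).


Step 1: Combine all N = 14 observations and assign midranks.
sorted (value, group, rank): (6,G2,1), (7,G2,2), (10,G3,3), (11,G1,4.5), (11,G3,4.5), (13,G2,6), (15,G1,7), (16,G2,8.5), (16,G3,8.5), (20,G1,10), (21,G4,11), (22,G4,12), (24,G1,13), (32,G4,14)
Step 2: Sum ranks within each group.
R_1 = 34.5 (n_1 = 4)
R_2 = 17.5 (n_2 = 4)
R_3 = 16 (n_3 = 3)
R_4 = 37 (n_4 = 3)
Step 3: H = 12/(N(N+1)) * sum(R_i^2/n_i) - 3(N+1)
     = 12/(14*15) * (34.5^2/4 + 17.5^2/4 + 16^2/3 + 37^2/3) - 3*15
     = 0.057143 * 915.792 - 45
     = 7.330952.
Step 4: Ties present; correction factor C = 1 - 12/(14^3 - 14) = 0.995604. Corrected H = 7.330952 / 0.995604 = 7.363319.
Step 5: Under H0, H ~ chi^2(3); p-value = 0.061176.
Step 6: alpha = 0.05. fail to reject H0.

H = 7.3633, df = 3, p = 0.061176, fail to reject H0.


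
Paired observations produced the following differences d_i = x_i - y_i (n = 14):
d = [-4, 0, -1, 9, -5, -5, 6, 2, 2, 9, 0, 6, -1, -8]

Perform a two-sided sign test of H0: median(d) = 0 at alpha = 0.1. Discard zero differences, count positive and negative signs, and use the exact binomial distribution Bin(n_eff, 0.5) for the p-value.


Step 1: Discard zero differences. Original n = 14; n_eff = number of nonzero differences = 12.
Nonzero differences (with sign): -4, -1, +9, -5, -5, +6, +2, +2, +9, +6, -1, -8
Step 2: Count signs: positive = 6, negative = 6.
Step 3: Under H0: P(positive) = 0.5, so the number of positives S ~ Bin(12, 0.5).
Step 4: Two-sided exact p-value = sum of Bin(12,0.5) probabilities at or below the observed probability = 1.000000.
Step 5: alpha = 0.1. fail to reject H0.

n_eff = 12, pos = 6, neg = 6, p = 1.000000, fail to reject H0.


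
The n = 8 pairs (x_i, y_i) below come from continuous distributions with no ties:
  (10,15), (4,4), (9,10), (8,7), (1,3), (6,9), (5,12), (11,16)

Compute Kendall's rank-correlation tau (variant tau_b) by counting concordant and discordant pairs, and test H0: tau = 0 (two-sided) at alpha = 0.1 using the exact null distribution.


Step 1: Enumerate the 28 unordered pairs (i,j) with i<j and classify each by sign(x_j-x_i) * sign(y_j-y_i).
  (1,2):dx=-6,dy=-11->C; (1,3):dx=-1,dy=-5->C; (1,4):dx=-2,dy=-8->C; (1,5):dx=-9,dy=-12->C
  (1,6):dx=-4,dy=-6->C; (1,7):dx=-5,dy=-3->C; (1,8):dx=+1,dy=+1->C; (2,3):dx=+5,dy=+6->C
  (2,4):dx=+4,dy=+3->C; (2,5):dx=-3,dy=-1->C; (2,6):dx=+2,dy=+5->C; (2,7):dx=+1,dy=+8->C
  (2,8):dx=+7,dy=+12->C; (3,4):dx=-1,dy=-3->C; (3,5):dx=-8,dy=-7->C; (3,6):dx=-3,dy=-1->C
  (3,7):dx=-4,dy=+2->D; (3,8):dx=+2,dy=+6->C; (4,5):dx=-7,dy=-4->C; (4,6):dx=-2,dy=+2->D
  (4,7):dx=-3,dy=+5->D; (4,8):dx=+3,dy=+9->C; (5,6):dx=+5,dy=+6->C; (5,7):dx=+4,dy=+9->C
  (5,8):dx=+10,dy=+13->C; (6,7):dx=-1,dy=+3->D; (6,8):dx=+5,dy=+7->C; (7,8):dx=+6,dy=+4->C
Step 2: C = 24, D = 4, total pairs = 28.
Step 3: tau = (C - D)/(n(n-1)/2) = (24 - 4)/28 = 0.714286.
Step 4: Exact two-sided p-value (enumerate n! = 40320 permutations of y under H0): p = 0.014137.
Step 5: alpha = 0.1. reject H0.

tau_b = 0.7143 (C=24, D=4), p = 0.014137, reject H0.


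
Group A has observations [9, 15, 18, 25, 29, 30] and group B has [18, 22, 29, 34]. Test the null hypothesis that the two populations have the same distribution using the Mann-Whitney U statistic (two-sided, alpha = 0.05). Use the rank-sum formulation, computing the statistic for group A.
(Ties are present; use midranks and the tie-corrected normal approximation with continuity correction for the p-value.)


Step 1: Combine and sort all 10 observations; assign midranks.
sorted (value, group): (9,X), (15,X), (18,X), (18,Y), (22,Y), (25,X), (29,X), (29,Y), (30,X), (34,Y)
ranks: 9->1, 15->2, 18->3.5, 18->3.5, 22->5, 25->6, 29->7.5, 29->7.5, 30->9, 34->10
Step 2: Rank sum for X: R1 = 1 + 2 + 3.5 + 6 + 7.5 + 9 = 29.
Step 3: U_X = R1 - n1(n1+1)/2 = 29 - 6*7/2 = 29 - 21 = 8.
       U_Y = n1*n2 - U_X = 24 - 8 = 16.
Step 4: Ties are present, so use the tie-corrected normal approximation (with continuity correction) for the p-value.
Step 5: p-value = 0.452793; compare to alpha = 0.05. fail to reject H0.

U_X = 8, p = 0.452793, fail to reject H0 at alpha = 0.05.


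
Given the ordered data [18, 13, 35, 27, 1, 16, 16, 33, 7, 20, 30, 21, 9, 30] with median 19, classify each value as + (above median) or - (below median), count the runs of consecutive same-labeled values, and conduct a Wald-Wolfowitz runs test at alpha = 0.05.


Step 1: Compute median = 19; label A = above, B = below.
Labels in order: BBAABBBABAAABA  (n_A = 7, n_B = 7)
Step 2: Count runs R = 8.
Step 3: Under H0 (random ordering), E[R] = 2*n_A*n_B/(n_A+n_B) + 1 = 2*7*7/14 + 1 = 8.0000.
        Var[R] = 2*n_A*n_B*(2*n_A*n_B - n_A - n_B) / ((n_A+n_B)^2 * (n_A+n_B-1)) = 8232/2548 = 3.2308.
        SD[R] = 1.7974.
Step 4: R = E[R], so z = 0 with no continuity correction.
Step 5: Two-sided p-value via normal approximation = 2*(1 - Phi(|z|)) = 1.000000.
Step 6: alpha = 0.05. fail to reject H0.

R = 8, z = 0.0000, p = 1.000000, fail to reject H0.


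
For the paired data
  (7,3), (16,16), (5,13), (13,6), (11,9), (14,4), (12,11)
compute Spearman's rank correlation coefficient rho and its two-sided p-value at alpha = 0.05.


Step 1: Rank x and y separately (midranks; no ties here).
rank(x): 7->2, 16->7, 5->1, 13->5, 11->3, 14->6, 12->4
rank(y): 3->1, 16->7, 13->6, 6->3, 9->4, 4->2, 11->5
Step 2: d_i = R_x(i) - R_y(i); compute d_i^2.
  (2-1)^2=1, (7-7)^2=0, (1-6)^2=25, (5-3)^2=4, (3-4)^2=1, (6-2)^2=16, (4-5)^2=1
sum(d^2) = 48.
Step 3: rho = 1 - 6*48 / (7*(7^2 - 1)) = 1 - 288/336 = 0.142857.
Step 4: Under H0, t = rho * sqrt((n-2)/(1-rho^2)) = 0.3227 ~ t(5).
Step 5: Two-sided p-value from the t-distribution with 5 df = 0.759945.
Step 6: alpha = 0.05. fail to reject H0.

rho = 0.1429, p = 0.759945, fail to reject H0 at alpha = 0.05.


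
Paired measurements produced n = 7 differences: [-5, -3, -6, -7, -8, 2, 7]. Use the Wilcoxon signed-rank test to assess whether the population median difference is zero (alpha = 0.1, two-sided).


Step 1: Drop any zero differences (none here) and take |d_i|.
|d| = [5, 3, 6, 7, 8, 2, 7]
Step 2: Midrank |d_i| (ties get averaged ranks).
ranks: |5|->3, |3|->2, |6|->4, |7|->5.5, |8|->7, |2|->1, |7|->5.5
Step 3: Attach original signs; sum ranks with positive sign and with negative sign.
W+ = 1 + 5.5 = 6.5
W- = 3 + 2 + 4 + 5.5 + 7 = 21.5
(Check: W+ + W- = 28 should equal n(n+1)/2 = 28.)
Step 4: Test statistic W = min(W+, W-) = 6.5.
Step 5: Ties in |d|, so use the tie-corrected normal approximation.
        E[W] = n(n+1)/4 = 7*8/4 = 14.
        Tie groups: |d|=7 (t=2); sum(t^3 - t) = 6.
        Var[W] = n(n+1)(2n+1)/24 - sum(t^3-t)/48 = 840/24 - 6/48 = 34.875.
        z = (W - E[W]) / sqrt(Var[W]) = (6.5 - 14) / 5.9055 = -1.2700.
        Two-sided p = 2*Phi(z) = 0.204084.
Step 6: alpha = 0.1. fail to reject H0.

W+ = 6.5, W- = 21.5, W = min = 6.5, p = 0.204084, fail to reject H0.


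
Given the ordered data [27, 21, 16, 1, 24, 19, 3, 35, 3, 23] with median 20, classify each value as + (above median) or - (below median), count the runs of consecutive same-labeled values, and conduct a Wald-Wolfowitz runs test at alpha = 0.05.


Step 1: Compute median = 20; label A = above, B = below.
Labels in order: AABBABBABA  (n_A = 5, n_B = 5)
Step 2: Count runs R = 7.
Step 3: Under H0 (random ordering), E[R] = 2*n_A*n_B/(n_A+n_B) + 1 = 2*5*5/10 + 1 = 6.0000.
        Var[R] = 2*n_A*n_B*(2*n_A*n_B - n_A - n_B) / ((n_A+n_B)^2 * (n_A+n_B-1)) = 2000/900 = 2.2222.
        SD[R] = 1.4907.
Step 4: Continuity-corrected z = (R - 0.5 - E[R]) / SD[R] = (7 - 0.5 - 6.0000) / 1.4907 = 0.3354.
Step 5: Two-sided p-value via normal approximation = 2*(1 - Phi(|z|)) = 0.737316.
Step 6: alpha = 0.05. fail to reject H0.

R = 7, z = 0.3354, p = 0.737316, fail to reject H0.


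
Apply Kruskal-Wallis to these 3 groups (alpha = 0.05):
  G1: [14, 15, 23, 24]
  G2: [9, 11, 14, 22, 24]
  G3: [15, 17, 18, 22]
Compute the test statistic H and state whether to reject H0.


Step 1: Combine all N = 13 observations and assign midranks.
sorted (value, group, rank): (9,G2,1), (11,G2,2), (14,G1,3.5), (14,G2,3.5), (15,G1,5.5), (15,G3,5.5), (17,G3,7), (18,G3,8), (22,G2,9.5), (22,G3,9.5), (23,G1,11), (24,G1,12.5), (24,G2,12.5)
Step 2: Sum ranks within each group.
R_1 = 32.5 (n_1 = 4)
R_2 = 28.5 (n_2 = 5)
R_3 = 30 (n_3 = 4)
Step 3: H = 12/(N(N+1)) * sum(R_i^2/n_i) - 3(N+1)
     = 12/(13*14) * (32.5^2/4 + 28.5^2/5 + 30^2/4) - 3*14
     = 0.065934 * 651.513 - 42
     = 0.956868.
Step 4: Ties present; correction factor C = 1 - 24/(13^3 - 13) = 0.989011. Corrected H = 0.956868 / 0.989011 = 0.967500.
Step 5: Under H0, H ~ chi^2(2); p-value = 0.616467.
Step 6: alpha = 0.05. fail to reject H0.

H = 0.9675, df = 2, p = 0.616467, fail to reject H0.


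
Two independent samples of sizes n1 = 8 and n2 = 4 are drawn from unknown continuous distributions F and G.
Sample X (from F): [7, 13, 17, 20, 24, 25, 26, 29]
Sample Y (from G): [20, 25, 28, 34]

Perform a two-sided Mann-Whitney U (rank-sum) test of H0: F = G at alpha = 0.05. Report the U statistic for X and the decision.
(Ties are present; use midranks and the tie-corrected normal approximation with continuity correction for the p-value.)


Step 1: Combine and sort all 12 observations; assign midranks.
sorted (value, group): (7,X), (13,X), (17,X), (20,X), (20,Y), (24,X), (25,X), (25,Y), (26,X), (28,Y), (29,X), (34,Y)
ranks: 7->1, 13->2, 17->3, 20->4.5, 20->4.5, 24->6, 25->7.5, 25->7.5, 26->9, 28->10, 29->11, 34->12
Step 2: Rank sum for X: R1 = 1 + 2 + 3 + 4.5 + 6 + 7.5 + 9 + 11 = 44.
Step 3: U_X = R1 - n1(n1+1)/2 = 44 - 8*9/2 = 44 - 36 = 8.
       U_Y = n1*n2 - U_X = 32 - 8 = 24.
Step 4: Ties are present, so use the tie-corrected normal approximation (with continuity correction) for the p-value.
Step 5: p-value = 0.201148; compare to alpha = 0.05. fail to reject H0.

U_X = 8, p = 0.201148, fail to reject H0 at alpha = 0.05.


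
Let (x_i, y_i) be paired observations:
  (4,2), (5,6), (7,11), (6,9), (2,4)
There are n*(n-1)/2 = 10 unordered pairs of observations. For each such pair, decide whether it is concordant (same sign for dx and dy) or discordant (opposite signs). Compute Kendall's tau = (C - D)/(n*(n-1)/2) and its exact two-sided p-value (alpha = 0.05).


Step 1: Enumerate the 10 unordered pairs (i,j) with i<j and classify each by sign(x_j-x_i) * sign(y_j-y_i).
  (1,2):dx=+1,dy=+4->C; (1,3):dx=+3,dy=+9->C; (1,4):dx=+2,dy=+7->C; (1,5):dx=-2,dy=+2->D
  (2,3):dx=+2,dy=+5->C; (2,4):dx=+1,dy=+3->C; (2,5):dx=-3,dy=-2->C; (3,4):dx=-1,dy=-2->C
  (3,5):dx=-5,dy=-7->C; (4,5):dx=-4,dy=-5->C
Step 2: C = 9, D = 1, total pairs = 10.
Step 3: tau = (C - D)/(n(n-1)/2) = (9 - 1)/10 = 0.800000.
Step 4: Exact two-sided p-value (enumerate n! = 120 permutations of y under H0): p = 0.083333.
Step 5: alpha = 0.05. fail to reject H0.

tau_b = 0.8000 (C=9, D=1), p = 0.083333, fail to reject H0.


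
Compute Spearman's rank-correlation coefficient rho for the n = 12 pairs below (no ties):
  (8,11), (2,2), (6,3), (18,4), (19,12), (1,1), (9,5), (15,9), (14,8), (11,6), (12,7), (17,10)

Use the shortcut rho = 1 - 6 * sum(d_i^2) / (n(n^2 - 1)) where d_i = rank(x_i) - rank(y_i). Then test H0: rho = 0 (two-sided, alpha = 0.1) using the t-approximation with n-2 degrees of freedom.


Step 1: Rank x and y separately (midranks; no ties here).
rank(x): 8->4, 2->2, 6->3, 18->11, 19->12, 1->1, 9->5, 15->9, 14->8, 11->6, 12->7, 17->10
rank(y): 11->11, 2->2, 3->3, 4->4, 12->12, 1->1, 5->5, 9->9, 8->8, 6->6, 7->7, 10->10
Step 2: d_i = R_x(i) - R_y(i); compute d_i^2.
  (4-11)^2=49, (2-2)^2=0, (3-3)^2=0, (11-4)^2=49, (12-12)^2=0, (1-1)^2=0, (5-5)^2=0, (9-9)^2=0, (8-8)^2=0, (6-6)^2=0, (7-7)^2=0, (10-10)^2=0
sum(d^2) = 98.
Step 3: rho = 1 - 6*98 / (12*(12^2 - 1)) = 1 - 588/1716 = 0.657343.
Step 4: Under H0, t = rho * sqrt((n-2)/(1-rho^2)) = 2.7584 ~ t(10).
Step 5: Two-sided p-value from the t-distribution with 10 df = 0.020185.
Step 6: alpha = 0.1. reject H0.

rho = 0.6573, p = 0.020185, reject H0 at alpha = 0.1.


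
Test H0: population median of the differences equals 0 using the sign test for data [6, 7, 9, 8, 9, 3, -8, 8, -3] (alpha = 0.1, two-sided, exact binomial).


Step 1: Discard zero differences. Original n = 9; n_eff = number of nonzero differences = 9.
Nonzero differences (with sign): +6, +7, +9, +8, +9, +3, -8, +8, -3
Step 2: Count signs: positive = 7, negative = 2.
Step 3: Under H0: P(positive) = 0.5, so the number of positives S ~ Bin(9, 0.5).
Step 4: Two-sided exact p-value = sum of Bin(9,0.5) probabilities at or below the observed probability = 0.179688.
Step 5: alpha = 0.1. fail to reject H0.

n_eff = 9, pos = 7, neg = 2, p = 0.179688, fail to reject H0.


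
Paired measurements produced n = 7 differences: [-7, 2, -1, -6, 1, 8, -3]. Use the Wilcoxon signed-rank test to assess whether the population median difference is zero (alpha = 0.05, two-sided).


Step 1: Drop any zero differences (none here) and take |d_i|.
|d| = [7, 2, 1, 6, 1, 8, 3]
Step 2: Midrank |d_i| (ties get averaged ranks).
ranks: |7|->6, |2|->3, |1|->1.5, |6|->5, |1|->1.5, |8|->7, |3|->4
Step 3: Attach original signs; sum ranks with positive sign and with negative sign.
W+ = 3 + 1.5 + 7 = 11.5
W- = 6 + 1.5 + 5 + 4 = 16.5
(Check: W+ + W- = 28 should equal n(n+1)/2 = 28.)
Step 4: Test statistic W = min(W+, W-) = 11.5.
Step 5: Ties in |d|, so use the tie-corrected normal approximation.
        E[W] = n(n+1)/4 = 7*8/4 = 14.
        Tie groups: |d|=1 (t=2); sum(t^3 - t) = 6.
        Var[W] = n(n+1)(2n+1)/24 - sum(t^3-t)/48 = 840/24 - 6/48 = 34.875.
        z = (W - E[W]) / sqrt(Var[W]) = (11.5 - 14) / 5.9055 = -0.4233.
        Two-sided p = 2*Phi(z) = 0.672052.
Step 6: alpha = 0.05. fail to reject H0.

W+ = 11.5, W- = 16.5, W = min = 11.5, p = 0.672052, fail to reject H0.


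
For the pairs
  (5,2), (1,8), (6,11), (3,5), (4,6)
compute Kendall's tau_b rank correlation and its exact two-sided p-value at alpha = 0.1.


Step 1: Enumerate the 10 unordered pairs (i,j) with i<j and classify each by sign(x_j-x_i) * sign(y_j-y_i).
  (1,2):dx=-4,dy=+6->D; (1,3):dx=+1,dy=+9->C; (1,4):dx=-2,dy=+3->D; (1,5):dx=-1,dy=+4->D
  (2,3):dx=+5,dy=+3->C; (2,4):dx=+2,dy=-3->D; (2,5):dx=+3,dy=-2->D; (3,4):dx=-3,dy=-6->C
  (3,5):dx=-2,dy=-5->C; (4,5):dx=+1,dy=+1->C
Step 2: C = 5, D = 5, total pairs = 10.
Step 3: tau = (C - D)/(n(n-1)/2) = (5 - 5)/10 = 0.000000.
Step 4: Exact two-sided p-value (enumerate n! = 120 permutations of y under H0): p = 1.000000.
Step 5: alpha = 0.1. fail to reject H0.

tau_b = 0.0000 (C=5, D=5), p = 1.000000, fail to reject H0.


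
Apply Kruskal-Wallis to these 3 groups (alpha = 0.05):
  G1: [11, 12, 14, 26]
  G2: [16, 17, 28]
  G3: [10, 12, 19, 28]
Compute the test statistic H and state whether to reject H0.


Step 1: Combine all N = 11 observations and assign midranks.
sorted (value, group, rank): (10,G3,1), (11,G1,2), (12,G1,3.5), (12,G3,3.5), (14,G1,5), (16,G2,6), (17,G2,7), (19,G3,8), (26,G1,9), (28,G2,10.5), (28,G3,10.5)
Step 2: Sum ranks within each group.
R_1 = 19.5 (n_1 = 4)
R_2 = 23.5 (n_2 = 3)
R_3 = 23 (n_3 = 4)
Step 3: H = 12/(N(N+1)) * sum(R_i^2/n_i) - 3(N+1)
     = 12/(11*12) * (19.5^2/4 + 23.5^2/3 + 23^2/4) - 3*12
     = 0.090909 * 411.396 - 36
     = 1.399621.
Step 4: Ties present; correction factor C = 1 - 12/(11^3 - 11) = 0.990909. Corrected H = 1.399621 / 0.990909 = 1.412462.
Step 5: Under H0, H ~ chi^2(2); p-value = 0.493501.
Step 6: alpha = 0.05. fail to reject H0.

H = 1.4125, df = 2, p = 0.493501, fail to reject H0.


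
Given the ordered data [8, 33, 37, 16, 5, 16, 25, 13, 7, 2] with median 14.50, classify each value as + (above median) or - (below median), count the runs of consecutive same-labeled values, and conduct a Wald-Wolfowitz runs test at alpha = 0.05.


Step 1: Compute median = 14.50; label A = above, B = below.
Labels in order: BAAABAABBB  (n_A = 5, n_B = 5)
Step 2: Count runs R = 5.
Step 3: Under H0 (random ordering), E[R] = 2*n_A*n_B/(n_A+n_B) + 1 = 2*5*5/10 + 1 = 6.0000.
        Var[R] = 2*n_A*n_B*(2*n_A*n_B - n_A - n_B) / ((n_A+n_B)^2 * (n_A+n_B-1)) = 2000/900 = 2.2222.
        SD[R] = 1.4907.
Step 4: Continuity-corrected z = (R + 0.5 - E[R]) / SD[R] = (5 + 0.5 - 6.0000) / 1.4907 = -0.3354.
Step 5: Two-sided p-value via normal approximation = 2*(1 - Phi(|z|)) = 0.737316.
Step 6: alpha = 0.05. fail to reject H0.

R = 5, z = -0.3354, p = 0.737316, fail to reject H0.


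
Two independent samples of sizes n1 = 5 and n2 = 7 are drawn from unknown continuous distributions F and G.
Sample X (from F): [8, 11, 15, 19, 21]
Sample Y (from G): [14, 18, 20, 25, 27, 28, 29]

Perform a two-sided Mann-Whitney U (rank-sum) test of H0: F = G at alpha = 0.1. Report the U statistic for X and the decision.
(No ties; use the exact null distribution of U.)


Step 1: Combine and sort all 12 observations; assign midranks.
sorted (value, group): (8,X), (11,X), (14,Y), (15,X), (18,Y), (19,X), (20,Y), (21,X), (25,Y), (27,Y), (28,Y), (29,Y)
ranks: 8->1, 11->2, 14->3, 15->4, 18->5, 19->6, 20->7, 21->8, 25->9, 27->10, 28->11, 29->12
Step 2: Rank sum for X: R1 = 1 + 2 + 4 + 6 + 8 = 21.
Step 3: U_X = R1 - n1(n1+1)/2 = 21 - 5*6/2 = 21 - 15 = 6.
       U_Y = n1*n2 - U_X = 35 - 6 = 29.
Step 4: No ties, so the exact null distribution of U (based on enumerating the C(12,5) = 792 equally likely rank assignments) gives the two-sided p-value.
Step 5: p-value = 0.073232; compare to alpha = 0.1. reject H0.

U_X = 6, p = 0.073232, reject H0 at alpha = 0.1.


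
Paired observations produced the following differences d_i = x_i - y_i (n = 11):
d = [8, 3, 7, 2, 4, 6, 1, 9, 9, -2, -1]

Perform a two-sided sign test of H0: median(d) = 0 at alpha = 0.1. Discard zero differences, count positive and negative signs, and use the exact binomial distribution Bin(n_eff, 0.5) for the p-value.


Step 1: Discard zero differences. Original n = 11; n_eff = number of nonzero differences = 11.
Nonzero differences (with sign): +8, +3, +7, +2, +4, +6, +1, +9, +9, -2, -1
Step 2: Count signs: positive = 9, negative = 2.
Step 3: Under H0: P(positive) = 0.5, so the number of positives S ~ Bin(11, 0.5).
Step 4: Two-sided exact p-value = sum of Bin(11,0.5) probabilities at or below the observed probability = 0.065430.
Step 5: alpha = 0.1. reject H0.

n_eff = 11, pos = 9, neg = 2, p = 0.065430, reject H0.


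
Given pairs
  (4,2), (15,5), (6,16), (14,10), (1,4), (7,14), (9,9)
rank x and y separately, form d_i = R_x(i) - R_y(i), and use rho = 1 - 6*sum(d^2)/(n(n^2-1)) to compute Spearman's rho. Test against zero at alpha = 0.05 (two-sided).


Step 1: Rank x and y separately (midranks; no ties here).
rank(x): 4->2, 15->7, 6->3, 14->6, 1->1, 7->4, 9->5
rank(y): 2->1, 5->3, 16->7, 10->5, 4->2, 14->6, 9->4
Step 2: d_i = R_x(i) - R_y(i); compute d_i^2.
  (2-1)^2=1, (7-3)^2=16, (3-7)^2=16, (6-5)^2=1, (1-2)^2=1, (4-6)^2=4, (5-4)^2=1
sum(d^2) = 40.
Step 3: rho = 1 - 6*40 / (7*(7^2 - 1)) = 1 - 240/336 = 0.285714.
Step 4: Under H0, t = rho * sqrt((n-2)/(1-rho^2)) = 0.6667 ~ t(5).
Step 5: Two-sided p-value from the t-distribution with 5 df = 0.534509.
Step 6: alpha = 0.05. fail to reject H0.

rho = 0.2857, p = 0.534509, fail to reject H0 at alpha = 0.05.


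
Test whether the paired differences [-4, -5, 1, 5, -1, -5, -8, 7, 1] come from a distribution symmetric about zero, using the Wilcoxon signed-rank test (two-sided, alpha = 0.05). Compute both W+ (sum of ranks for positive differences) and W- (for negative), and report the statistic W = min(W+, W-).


Step 1: Drop any zero differences (none here) and take |d_i|.
|d| = [4, 5, 1, 5, 1, 5, 8, 7, 1]
Step 2: Midrank |d_i| (ties get averaged ranks).
ranks: |4|->4, |5|->6, |1|->2, |5|->6, |1|->2, |5|->6, |8|->9, |7|->8, |1|->2
Step 3: Attach original signs; sum ranks with positive sign and with negative sign.
W+ = 2 + 6 + 8 + 2 = 18
W- = 4 + 6 + 2 + 6 + 9 = 27
(Check: W+ + W- = 45 should equal n(n+1)/2 = 45.)
Step 4: Test statistic W = min(W+, W-) = 18.
Step 5: Ties in |d|, so use the tie-corrected normal approximation.
        E[W] = n(n+1)/4 = 9*10/4 = 22.5.
        Tie groups: |d|=1 (t=3), |d|=5 (t=3); sum(t^3 - t) = 48.
        Var[W] = n(n+1)(2n+1)/24 - sum(t^3-t)/48 = 1710/24 - 48/48 = 70.25.
        z = (W - E[W]) / sqrt(Var[W]) = (18 - 22.5) / 8.3815 = -0.5369.
        Two-sided p = 2*Phi(z) = 0.591340.
Step 6: alpha = 0.05. fail to reject H0.

W+ = 18, W- = 27, W = min = 18, p = 0.591340, fail to reject H0.


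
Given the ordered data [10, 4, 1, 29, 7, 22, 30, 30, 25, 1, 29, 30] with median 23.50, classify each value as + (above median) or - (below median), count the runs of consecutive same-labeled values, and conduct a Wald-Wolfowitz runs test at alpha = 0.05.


Step 1: Compute median = 23.50; label A = above, B = below.
Labels in order: BBBABBAAABAA  (n_A = 6, n_B = 6)
Step 2: Count runs R = 6.
Step 3: Under H0 (random ordering), E[R] = 2*n_A*n_B/(n_A+n_B) + 1 = 2*6*6/12 + 1 = 7.0000.
        Var[R] = 2*n_A*n_B*(2*n_A*n_B - n_A - n_B) / ((n_A+n_B)^2 * (n_A+n_B-1)) = 4320/1584 = 2.7273.
        SD[R] = 1.6514.
Step 4: Continuity-corrected z = (R + 0.5 - E[R]) / SD[R] = (6 + 0.5 - 7.0000) / 1.6514 = -0.3028.
Step 5: Two-sided p-value via normal approximation = 2*(1 - Phi(|z|)) = 0.762069.
Step 6: alpha = 0.05. fail to reject H0.

R = 6, z = -0.3028, p = 0.762069, fail to reject H0.


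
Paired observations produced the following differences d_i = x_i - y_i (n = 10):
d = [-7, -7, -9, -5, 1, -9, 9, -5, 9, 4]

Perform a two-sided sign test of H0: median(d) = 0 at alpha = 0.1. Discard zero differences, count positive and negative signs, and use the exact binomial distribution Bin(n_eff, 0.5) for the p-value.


Step 1: Discard zero differences. Original n = 10; n_eff = number of nonzero differences = 10.
Nonzero differences (with sign): -7, -7, -9, -5, +1, -9, +9, -5, +9, +4
Step 2: Count signs: positive = 4, negative = 6.
Step 3: Under H0: P(positive) = 0.5, so the number of positives S ~ Bin(10, 0.5).
Step 4: Two-sided exact p-value = sum of Bin(10,0.5) probabilities at or below the observed probability = 0.753906.
Step 5: alpha = 0.1. fail to reject H0.

n_eff = 10, pos = 4, neg = 6, p = 0.753906, fail to reject H0.


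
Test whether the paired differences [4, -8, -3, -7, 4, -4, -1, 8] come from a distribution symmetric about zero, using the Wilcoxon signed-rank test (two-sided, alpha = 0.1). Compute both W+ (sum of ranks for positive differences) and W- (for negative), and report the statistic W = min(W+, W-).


Step 1: Drop any zero differences (none here) and take |d_i|.
|d| = [4, 8, 3, 7, 4, 4, 1, 8]
Step 2: Midrank |d_i| (ties get averaged ranks).
ranks: |4|->4, |8|->7.5, |3|->2, |7|->6, |4|->4, |4|->4, |1|->1, |8|->7.5
Step 3: Attach original signs; sum ranks with positive sign and with negative sign.
W+ = 4 + 4 + 7.5 = 15.5
W- = 7.5 + 2 + 6 + 4 + 1 = 20.5
(Check: W+ + W- = 36 should equal n(n+1)/2 = 36.)
Step 4: Test statistic W = min(W+, W-) = 15.5.
Step 5: Ties in |d|, so use the tie-corrected normal approximation.
        E[W] = n(n+1)/4 = 8*9/4 = 18.
        Tie groups: |d|=4 (t=3), |d|=8 (t=2); sum(t^3 - t) = 30.
        Var[W] = n(n+1)(2n+1)/24 - sum(t^3-t)/48 = 1224/24 - 30/48 = 50.375.
        z = (W - E[W]) / sqrt(Var[W]) = (15.5 - 18) / 7.0975 = -0.3522.
        Two-sided p = 2*Phi(z) = 0.724662.
Step 6: alpha = 0.1. fail to reject H0.

W+ = 15.5, W- = 20.5, W = min = 15.5, p = 0.724662, fail to reject H0.


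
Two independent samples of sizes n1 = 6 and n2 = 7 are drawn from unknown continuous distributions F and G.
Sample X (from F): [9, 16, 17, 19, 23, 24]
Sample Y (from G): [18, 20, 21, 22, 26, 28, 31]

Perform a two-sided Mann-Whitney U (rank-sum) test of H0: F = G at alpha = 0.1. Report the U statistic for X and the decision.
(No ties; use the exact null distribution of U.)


Step 1: Combine and sort all 13 observations; assign midranks.
sorted (value, group): (9,X), (16,X), (17,X), (18,Y), (19,X), (20,Y), (21,Y), (22,Y), (23,X), (24,X), (26,Y), (28,Y), (31,Y)
ranks: 9->1, 16->2, 17->3, 18->4, 19->5, 20->6, 21->7, 22->8, 23->9, 24->10, 26->11, 28->12, 31->13
Step 2: Rank sum for X: R1 = 1 + 2 + 3 + 5 + 9 + 10 = 30.
Step 3: U_X = R1 - n1(n1+1)/2 = 30 - 6*7/2 = 30 - 21 = 9.
       U_Y = n1*n2 - U_X = 42 - 9 = 33.
Step 4: No ties, so the exact null distribution of U (based on enumerating the C(13,6) = 1716 equally likely rank assignments) gives the two-sided p-value.
Step 5: p-value = 0.101399; compare to alpha = 0.1. fail to reject H0.

U_X = 9, p = 0.101399, fail to reject H0 at alpha = 0.1.


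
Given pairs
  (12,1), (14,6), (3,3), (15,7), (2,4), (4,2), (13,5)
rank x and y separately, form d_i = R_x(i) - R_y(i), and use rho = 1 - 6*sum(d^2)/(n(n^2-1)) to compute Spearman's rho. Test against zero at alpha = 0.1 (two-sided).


Step 1: Rank x and y separately (midranks; no ties here).
rank(x): 12->4, 14->6, 3->2, 15->7, 2->1, 4->3, 13->5
rank(y): 1->1, 6->6, 3->3, 7->7, 4->4, 2->2, 5->5
Step 2: d_i = R_x(i) - R_y(i); compute d_i^2.
  (4-1)^2=9, (6-6)^2=0, (2-3)^2=1, (7-7)^2=0, (1-4)^2=9, (3-2)^2=1, (5-5)^2=0
sum(d^2) = 20.
Step 3: rho = 1 - 6*20 / (7*(7^2 - 1)) = 1 - 120/336 = 0.642857.
Step 4: Under H0, t = rho * sqrt((n-2)/(1-rho^2)) = 1.8766 ~ t(5).
Step 5: Two-sided p-value from the t-distribution with 5 df = 0.119392.
Step 6: alpha = 0.1. fail to reject H0.

rho = 0.6429, p = 0.119392, fail to reject H0 at alpha = 0.1.


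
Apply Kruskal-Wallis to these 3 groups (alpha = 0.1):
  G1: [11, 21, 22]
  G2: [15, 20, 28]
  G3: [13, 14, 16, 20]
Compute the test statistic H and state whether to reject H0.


Step 1: Combine all N = 10 observations and assign midranks.
sorted (value, group, rank): (11,G1,1), (13,G3,2), (14,G3,3), (15,G2,4), (16,G3,5), (20,G2,6.5), (20,G3,6.5), (21,G1,8), (22,G1,9), (28,G2,10)
Step 2: Sum ranks within each group.
R_1 = 18 (n_1 = 3)
R_2 = 20.5 (n_2 = 3)
R_3 = 16.5 (n_3 = 4)
Step 3: H = 12/(N(N+1)) * sum(R_i^2/n_i) - 3(N+1)
     = 12/(10*11) * (18^2/3 + 20.5^2/3 + 16.5^2/4) - 3*11
     = 0.109091 * 316.146 - 33
     = 1.488636.
Step 4: Ties present; correction factor C = 1 - 6/(10^3 - 10) = 0.993939. Corrected H = 1.488636 / 0.993939 = 1.497713.
Step 5: Under H0, H ~ chi^2(2); p-value = 0.472907.
Step 6: alpha = 0.1. fail to reject H0.

H = 1.4977, df = 2, p = 0.472907, fail to reject H0.


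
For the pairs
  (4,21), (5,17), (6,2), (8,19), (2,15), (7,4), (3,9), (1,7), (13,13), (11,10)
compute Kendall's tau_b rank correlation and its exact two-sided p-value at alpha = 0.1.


Step 1: Enumerate the 45 unordered pairs (i,j) with i<j and classify each by sign(x_j-x_i) * sign(y_j-y_i).
  (1,2):dx=+1,dy=-4->D; (1,3):dx=+2,dy=-19->D; (1,4):dx=+4,dy=-2->D; (1,5):dx=-2,dy=-6->C
  (1,6):dx=+3,dy=-17->D; (1,7):dx=-1,dy=-12->C; (1,8):dx=-3,dy=-14->C; (1,9):dx=+9,dy=-8->D
  (1,10):dx=+7,dy=-11->D; (2,3):dx=+1,dy=-15->D; (2,4):dx=+3,dy=+2->C; (2,5):dx=-3,dy=-2->C
  (2,6):dx=+2,dy=-13->D; (2,7):dx=-2,dy=-8->C; (2,8):dx=-4,dy=-10->C; (2,9):dx=+8,dy=-4->D
  (2,10):dx=+6,dy=-7->D; (3,4):dx=+2,dy=+17->C; (3,5):dx=-4,dy=+13->D; (3,6):dx=+1,dy=+2->C
  (3,7):dx=-3,dy=+7->D; (3,8):dx=-5,dy=+5->D; (3,9):dx=+7,dy=+11->C; (3,10):dx=+5,dy=+8->C
  (4,5):dx=-6,dy=-4->C; (4,6):dx=-1,dy=-15->C; (4,7):dx=-5,dy=-10->C; (4,8):dx=-7,dy=-12->C
  (4,9):dx=+5,dy=-6->D; (4,10):dx=+3,dy=-9->D; (5,6):dx=+5,dy=-11->D; (5,7):dx=+1,dy=-6->D
  (5,8):dx=-1,dy=-8->C; (5,9):dx=+11,dy=-2->D; (5,10):dx=+9,dy=-5->D; (6,7):dx=-4,dy=+5->D
  (6,8):dx=-6,dy=+3->D; (6,9):dx=+6,dy=+9->C; (6,10):dx=+4,dy=+6->C; (7,8):dx=-2,dy=-2->C
  (7,9):dx=+10,dy=+4->C; (7,10):dx=+8,dy=+1->C; (8,9):dx=+12,dy=+6->C; (8,10):dx=+10,dy=+3->C
  (9,10):dx=-2,dy=-3->C
Step 2: C = 24, D = 21, total pairs = 45.
Step 3: tau = (C - D)/(n(n-1)/2) = (24 - 21)/45 = 0.066667.
Step 4: Exact two-sided p-value (enumerate n! = 3628800 permutations of y under H0): p = 0.861801.
Step 5: alpha = 0.1. fail to reject H0.

tau_b = 0.0667 (C=24, D=21), p = 0.861801, fail to reject H0.


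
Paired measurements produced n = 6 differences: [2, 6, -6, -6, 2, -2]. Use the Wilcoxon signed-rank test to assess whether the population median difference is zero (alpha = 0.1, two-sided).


Step 1: Drop any zero differences (none here) and take |d_i|.
|d| = [2, 6, 6, 6, 2, 2]
Step 2: Midrank |d_i| (ties get averaged ranks).
ranks: |2|->2, |6|->5, |6|->5, |6|->5, |2|->2, |2|->2
Step 3: Attach original signs; sum ranks with positive sign and with negative sign.
W+ = 2 + 5 + 2 = 9
W- = 5 + 5 + 2 = 12
(Check: W+ + W- = 21 should equal n(n+1)/2 = 21.)
Step 4: Test statistic W = min(W+, W-) = 9.
Step 5: Ties in |d|, so use the tie-corrected normal approximation.
        E[W] = n(n+1)/4 = 6*7/4 = 10.5.
        Tie groups: |d|=2 (t=3), |d|=6 (t=3); sum(t^3 - t) = 48.
        Var[W] = n(n+1)(2n+1)/24 - sum(t^3-t)/48 = 546/24 - 48/48 = 21.75.
        z = (W - E[W]) / sqrt(Var[W]) = (9 - 10.5) / 4.6637 = -0.3216.
        Two-sided p = 2*Phi(z) = 0.747730.
Step 6: alpha = 0.1. fail to reject H0.

W+ = 9, W- = 12, W = min = 9, p = 0.747730, fail to reject H0.


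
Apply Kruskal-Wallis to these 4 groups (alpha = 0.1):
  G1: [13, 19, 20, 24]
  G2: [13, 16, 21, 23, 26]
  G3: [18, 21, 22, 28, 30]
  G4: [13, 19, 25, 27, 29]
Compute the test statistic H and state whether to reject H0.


Step 1: Combine all N = 19 observations and assign midranks.
sorted (value, group, rank): (13,G1,2), (13,G2,2), (13,G4,2), (16,G2,4), (18,G3,5), (19,G1,6.5), (19,G4,6.5), (20,G1,8), (21,G2,9.5), (21,G3,9.5), (22,G3,11), (23,G2,12), (24,G1,13), (25,G4,14), (26,G2,15), (27,G4,16), (28,G3,17), (29,G4,18), (30,G3,19)
Step 2: Sum ranks within each group.
R_1 = 29.5 (n_1 = 4)
R_2 = 42.5 (n_2 = 5)
R_3 = 61.5 (n_3 = 5)
R_4 = 56.5 (n_4 = 5)
Step 3: H = 12/(N(N+1)) * sum(R_i^2/n_i) - 3(N+1)
     = 12/(19*20) * (29.5^2/4 + 42.5^2/5 + 61.5^2/5 + 56.5^2/5) - 3*20
     = 0.031579 * 1973.71 - 60
     = 2.327763.
Step 4: Ties present; correction factor C = 1 - 36/(19^3 - 19) = 0.994737. Corrected H = 2.327763 / 0.994737 = 2.340079.
Step 5: Under H0, H ~ chi^2(3); p-value = 0.504886.
Step 6: alpha = 0.1. fail to reject H0.

H = 2.3401, df = 3, p = 0.504886, fail to reject H0.
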